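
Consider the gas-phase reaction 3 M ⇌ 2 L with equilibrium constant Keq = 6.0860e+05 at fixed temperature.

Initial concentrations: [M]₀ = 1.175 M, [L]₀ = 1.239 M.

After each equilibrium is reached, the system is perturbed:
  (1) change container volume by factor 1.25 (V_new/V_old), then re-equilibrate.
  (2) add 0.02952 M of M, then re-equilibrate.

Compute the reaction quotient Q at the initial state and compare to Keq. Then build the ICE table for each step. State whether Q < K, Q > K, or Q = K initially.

Q₀ = 0.9463 vs Keq = 6.0860e+05 ⇒ Q<K, forward
Step 1:
                    M           L
  Initial       1.175       1.239
  Change       -1.156      0.7708
  Equil       0.01879        2.01
  solve Keq expr → x = 0.3854; check Q = 6.0860e+05
Then change container volume by factor 1.25 (V_new/V_old).
Step 2:
                    M           L
  Initial     0.01503       1.608
  Change     0.001156 -7.7049e-04
  Equil       0.01619       1.607
  solve Keq expr → x = -3.8524e-04; check Q = 6.0860e+05
Then add 0.02952 M of M.
Step 3:
                    M           L
  Initial     0.04571       1.607
  Change     -0.02939     0.01959
  Equil       0.01632       1.627
  solve Keq expr → x = 0.009796; check Q = 6.0860e+05

Q₀ = 0.9463; Q < K (proceeds forward)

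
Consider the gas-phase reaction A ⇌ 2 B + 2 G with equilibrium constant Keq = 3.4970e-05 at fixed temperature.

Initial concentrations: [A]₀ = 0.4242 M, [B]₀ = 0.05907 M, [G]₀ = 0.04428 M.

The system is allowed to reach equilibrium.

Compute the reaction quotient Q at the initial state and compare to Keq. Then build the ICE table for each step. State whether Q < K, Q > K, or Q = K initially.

Q₀ = 1.6128e-05; Q < K (proceeds forward)

Q₀ = 1.6128e-05 vs Keq = 3.4970e-05 ⇒ Q<K, forward
Step 1:
                  A         B         G
  Initial    0.4242   0.05907   0.04428
  Change  -0.005315   0.01063   0.01063
  Equil      0.4189    0.0697   0.05491
  solve Keq expr → x = 0.005315; check Q = 3.4970e-05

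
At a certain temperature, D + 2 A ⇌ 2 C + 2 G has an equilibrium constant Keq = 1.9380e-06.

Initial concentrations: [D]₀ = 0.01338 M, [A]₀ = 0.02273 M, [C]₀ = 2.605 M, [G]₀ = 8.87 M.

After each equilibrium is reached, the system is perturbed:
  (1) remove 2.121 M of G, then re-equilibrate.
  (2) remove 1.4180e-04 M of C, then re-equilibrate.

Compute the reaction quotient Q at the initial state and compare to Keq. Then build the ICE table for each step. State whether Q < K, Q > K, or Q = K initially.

Q₀ = 7.7234e+07; Q > K (proceeds reverse)

Q₀ = 7.7234e+07 vs Keq = 1.9380e-06 ⇒ Q>K, reverse
Step 1:
                  D         A         C         G
  I         0.01338   0.02273     2.605      8.87
  C           1.302     2.604    -2.604    -2.604
  E           1.316     2.627 6.6947e-04     6.266
  solve Keq expr → x = -1.302; check Q = 1.9380e-06
Then remove 2.121 M of G.
Step 2:
                  D         A         C         G
  I           1.316     2.627 6.6947e-04     4.145
  C       -1.7116e-04 -3.4232e-04 3.4232e-04 3.4232e-04
  E           1.315     2.627  0.001012     4.145
  solve Keq expr → x = 1.7116e-04; check Q = 1.9380e-06
Then remove 1.4180e-04 M of C.
Step 3:
                  D         A         C         G
  I           1.315     2.627 8.6999e-04     4.145
  C       -7.0842e-05 -1.4168e-04 1.4168e-04 1.4168e-04
  E           1.315     2.627  0.001012     4.145
  solve Keq expr → x = 7.0842e-05; check Q = 1.9380e-06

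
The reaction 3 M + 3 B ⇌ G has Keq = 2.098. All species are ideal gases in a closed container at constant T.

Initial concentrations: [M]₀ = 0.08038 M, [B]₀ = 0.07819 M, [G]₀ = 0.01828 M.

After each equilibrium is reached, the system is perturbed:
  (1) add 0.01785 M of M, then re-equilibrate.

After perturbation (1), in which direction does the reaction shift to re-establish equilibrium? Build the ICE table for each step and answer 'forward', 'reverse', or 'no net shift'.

Q₀ = 7.3634e+04 vs Keq = 2.098 ⇒ Q>K, reverse
Step 1:
                   M          B          G
  init       0.08038    0.07819    0.01828
  Δ           0.0548     0.0548   -0.01827
  eq          0.1352      0.133 1.2192e-05
  solve Keq expr → x = -0.01827; check Q = 2.098
Then add 0.01785 M of M.
Step 2:
                   M          B          G
  init         0.153      0.133 1.2192e-05
  Δ       -1.6449e-05 -1.6449e-05 5.4830e-06
  eq           0.153      0.133 1.7675e-05
  solve Keq expr → x = 5.4830e-06; check Q = 2.098

Direction: forward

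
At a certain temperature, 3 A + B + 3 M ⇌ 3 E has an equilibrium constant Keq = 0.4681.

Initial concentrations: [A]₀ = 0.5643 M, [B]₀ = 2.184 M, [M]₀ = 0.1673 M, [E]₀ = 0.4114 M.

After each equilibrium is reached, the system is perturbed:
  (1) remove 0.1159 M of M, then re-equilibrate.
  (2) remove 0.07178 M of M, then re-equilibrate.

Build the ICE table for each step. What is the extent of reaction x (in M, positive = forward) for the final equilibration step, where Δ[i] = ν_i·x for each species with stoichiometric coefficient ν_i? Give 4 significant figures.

x = -0.009338 M

Q₀ = 37.89 vs Keq = 0.4681 ⇒ Q>K, reverse
Step 1:
                   A          B          M          E
  init        0.5643      2.184     0.1673     0.4114
  Δ           0.1651    0.05504     0.1651    -0.1651
  eq          0.7294      2.239     0.3324     0.2463
  solve Keq expr → x = -0.05504; check Q = 0.4681
Then remove 0.1159 M of M.
Step 2:
                   A          B          M          E
  init        0.7294      2.239     0.2165     0.2463
  Δ          0.04263    0.01421    0.04263   -0.04263
  eq           0.772      2.253     0.2591     0.2037
  solve Keq expr → x = -0.01421; check Q = 0.4681
Then remove 0.07178 M of M.
Step 3:
                   A          B          M          E
  init         0.772      2.253     0.1874     0.2037
  Δ          0.02801   0.009338    0.02801   -0.02801
  eq          0.8001      2.263     0.2154     0.1756
  solve Keq expr → x = -0.009338; check Q = 0.4681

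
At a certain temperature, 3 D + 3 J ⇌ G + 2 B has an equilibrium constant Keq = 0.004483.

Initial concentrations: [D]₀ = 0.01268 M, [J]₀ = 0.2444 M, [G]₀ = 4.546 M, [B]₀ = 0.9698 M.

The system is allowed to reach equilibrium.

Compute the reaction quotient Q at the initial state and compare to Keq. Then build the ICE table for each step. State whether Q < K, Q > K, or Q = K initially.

Q₀ = 1.4366e+08 vs Keq = 0.004483 ⇒ Q>K, reverse
Step 1:
                    D           J           G           B
  init        0.01268      0.2444       4.546      0.9698
  Δ             1.309       1.309     -0.4363     -0.8726
  eq            1.322       1.553        4.11     0.09716
  solve Keq expr → x = -0.4363; check Q = 0.004483

Q₀ = 1.4366e+08; Q > K (proceeds reverse)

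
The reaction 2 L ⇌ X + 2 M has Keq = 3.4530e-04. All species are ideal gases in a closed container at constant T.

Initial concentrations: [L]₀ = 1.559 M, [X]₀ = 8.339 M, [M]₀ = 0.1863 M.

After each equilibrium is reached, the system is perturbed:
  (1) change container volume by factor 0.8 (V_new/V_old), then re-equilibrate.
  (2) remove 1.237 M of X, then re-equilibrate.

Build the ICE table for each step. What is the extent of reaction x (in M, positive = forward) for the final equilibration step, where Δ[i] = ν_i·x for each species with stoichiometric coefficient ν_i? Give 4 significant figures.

x = 4.1127e-04 M

Q₀ = 0.1191 vs Keq = 3.4530e-04 ⇒ Q>K, reverse
Step 1:
                  L         X         M
  I           1.559     8.339    0.1863
  C          0.1751  -0.08754   -0.1751
  E           1.734     8.251   0.01122
  solve Keq expr → x = -0.08754; check Q = 3.4530e-04
Then change container volume by factor 0.8 (V_new/V_old).
Step 2:
                  L         X         M
  I           2.168     10.31   0.01402
  C        0.001471 -7.3570e-04 -0.001471
  E           2.169     10.31   0.01255
  solve Keq expr → x = -7.3570e-04; check Q = 3.4530e-04
Then remove 1.237 M of X.
Step 3:
                  L         X         M
  I           2.169     9.077   0.01255
  C       -8.2255e-04 4.1127e-04 8.2255e-04
  E           2.168     9.077   0.01337
  solve Keq expr → x = 4.1127e-04; check Q = 3.4530e-04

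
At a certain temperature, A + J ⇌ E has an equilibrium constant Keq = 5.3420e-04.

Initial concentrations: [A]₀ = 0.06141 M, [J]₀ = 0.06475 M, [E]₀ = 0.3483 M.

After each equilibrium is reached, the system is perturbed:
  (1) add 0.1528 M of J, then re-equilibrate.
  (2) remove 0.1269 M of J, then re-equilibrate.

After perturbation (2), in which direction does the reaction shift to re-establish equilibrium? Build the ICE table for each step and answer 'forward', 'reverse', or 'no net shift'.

Direction: reverse

Q₀ = 87.59 vs Keq = 5.3420e-04 ⇒ Q>K, reverse
Step 1:
                   A          J          E
  init       0.06141    0.06475     0.3483
  Δ           0.3482     0.3482    -0.3482
  eq          0.4096      0.413 9.0363e-05
  solve Keq expr → x = -0.3482; check Q = 5.3420e-04
Then add 0.1528 M of J.
Step 2:
                   A          J          E
  init        0.4096     0.5658 9.0363e-05
  Δ       -3.3418e-05 -3.3418e-05 3.3418e-05
  eq          0.4096     0.5657 1.2378e-04
  solve Keq expr → x = 3.3418e-05; check Q = 5.3420e-04
Then remove 0.1269 M of J.
Step 3:
                   A          J          E
  init        0.4096     0.4388 1.2378e-04
  Δ       2.7753e-05 2.7753e-05 -2.7753e-05
  eq          0.4096     0.4389 9.6028e-05
  solve Keq expr → x = -2.7753e-05; check Q = 5.3420e-04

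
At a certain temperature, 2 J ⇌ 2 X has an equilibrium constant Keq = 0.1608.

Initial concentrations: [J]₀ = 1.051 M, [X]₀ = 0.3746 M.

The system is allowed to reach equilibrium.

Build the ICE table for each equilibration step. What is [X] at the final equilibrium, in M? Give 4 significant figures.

Q₀ = 0.127 vs Keq = 0.1608 ⇒ Q<K, forward
Step 1:
                   J          X
  Initial      1.051     0.3746
  Change    -0.03344    0.03344
  Equil        1.018      0.408
  solve Keq expr → x = 0.01672; check Q = 0.1608

[X]_eq = 0.408 M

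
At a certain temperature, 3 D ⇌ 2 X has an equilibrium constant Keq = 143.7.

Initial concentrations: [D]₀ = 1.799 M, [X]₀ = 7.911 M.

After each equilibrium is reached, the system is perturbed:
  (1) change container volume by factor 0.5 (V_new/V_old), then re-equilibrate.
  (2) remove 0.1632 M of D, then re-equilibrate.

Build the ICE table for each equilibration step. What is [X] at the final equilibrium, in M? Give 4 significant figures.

Q₀ = 10.75 vs Keq = 143.7 ⇒ Q<K, forward
Step 1:
                  D         X
  init        1.799     7.911
  Δ          -0.999     0.666
  eq            0.8     8.577
  solve Keq expr → x = 0.333; check Q = 143.7
Then change container volume by factor 0.5 (V_new/V_old).
Step 2:
                  D         X
  init          1.6     17.15
  Δ         -0.3196     0.213
  eq           1.28     17.37
  solve Keq expr → x = 0.1065; check Q = 143.7
Then remove 0.1632 M of D.
Step 3:
                  D         X
  init        1.117     17.37
  Δ           0.158   -0.1053
  eq          1.275     17.26
  solve Keq expr → x = -0.05267; check Q = 143.7

[X]_eq = 17.26 M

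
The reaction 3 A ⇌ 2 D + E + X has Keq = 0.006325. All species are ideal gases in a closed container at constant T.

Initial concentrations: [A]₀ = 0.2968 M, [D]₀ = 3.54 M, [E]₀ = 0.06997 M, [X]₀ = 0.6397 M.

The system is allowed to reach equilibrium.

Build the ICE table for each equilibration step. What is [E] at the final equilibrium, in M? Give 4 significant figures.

Q₀ = 21.45 vs Keq = 0.006325 ⇒ Q>K, reverse
Step 1:
                    A           D           E           X
  I            0.2968        3.54     0.06997      0.6397
  C            0.2095     -0.1397    -0.06985    -0.06985
  E            0.5063         3.4  1.2462e-04      0.5699
  solve Keq expr → x = -0.06985; check Q = 0.006325

[E]_eq = 1.2462e-04 M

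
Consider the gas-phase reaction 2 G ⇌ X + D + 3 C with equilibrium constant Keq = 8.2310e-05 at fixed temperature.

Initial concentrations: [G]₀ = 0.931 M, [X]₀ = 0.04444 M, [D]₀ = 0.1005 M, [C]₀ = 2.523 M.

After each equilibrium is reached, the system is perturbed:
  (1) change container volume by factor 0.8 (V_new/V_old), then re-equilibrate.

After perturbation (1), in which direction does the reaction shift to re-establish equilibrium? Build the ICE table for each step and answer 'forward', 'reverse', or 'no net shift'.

Q₀ = 0.08275 vs Keq = 8.2310e-05 ⇒ Q>K, reverse
Step 1:
                  G         X         D         C
  init        0.931   0.04444    0.1005     2.523
  Δ         0.08866  -0.04433  -0.04433    -0.133
  eq           1.02 1.1159e-04   0.05617      2.39
  solve Keq expr → x = -0.04433; check Q = 8.2310e-05
Then change container volume by factor 0.8 (V_new/V_old).
Step 2:
                  G         X         D         C
  init        1.275 1.3949e-04   0.07021     2.988
  Δ       1.3595e-04 -6.7973e-05 -6.7973e-05 -2.0392e-04
  eq          1.275 7.1519e-05   0.07015     2.987
  solve Keq expr → x = -6.7973e-05; check Q = 8.2310e-05

Direction: reverse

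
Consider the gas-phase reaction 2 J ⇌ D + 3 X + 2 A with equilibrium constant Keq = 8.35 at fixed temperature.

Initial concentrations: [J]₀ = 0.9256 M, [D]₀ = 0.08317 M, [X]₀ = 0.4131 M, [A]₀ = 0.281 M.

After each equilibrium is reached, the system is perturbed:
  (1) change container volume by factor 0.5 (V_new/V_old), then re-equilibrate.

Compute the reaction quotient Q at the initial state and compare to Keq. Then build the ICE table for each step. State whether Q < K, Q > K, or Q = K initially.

Q₀ = 5.4038e-04 vs Keq = 8.35 ⇒ Q<K, forward
Step 1:
                   J          D          X          A
  init        0.9256    0.08317     0.4131      0.281
  Δ          -0.6206     0.3103     0.9309     0.6206
  eq           0.305     0.3935      1.344     0.9016
  solve Keq expr → x = 0.3103; check Q = 8.35
Then change container volume by factor 0.5 (V_new/V_old).
Step 2:
                   J          D          X          A
  init        0.6099      0.787      2.688      1.803
  Δ           0.4329    -0.2164    -0.6493    -0.4329
  eq           1.043     0.5705      2.039       1.37
  solve Keq expr → x = -0.2164; check Q = 8.35

Q₀ = 5.4038e-04; Q < K (proceeds forward)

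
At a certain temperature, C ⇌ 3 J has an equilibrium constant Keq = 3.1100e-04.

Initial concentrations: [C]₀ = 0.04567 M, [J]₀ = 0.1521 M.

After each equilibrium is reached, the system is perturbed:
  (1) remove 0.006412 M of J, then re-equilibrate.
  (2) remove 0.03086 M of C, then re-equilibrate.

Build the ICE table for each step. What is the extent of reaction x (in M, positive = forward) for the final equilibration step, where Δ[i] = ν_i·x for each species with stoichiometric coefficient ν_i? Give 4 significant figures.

Q₀ = 0.07705 vs Keq = 3.1100e-04 ⇒ Q>K, reverse
Step 1:
                   C          J
  init       0.04567     0.1521
  Δ          0.04072    -0.1221
  eq         0.08639    0.02995
  solve Keq expr → x = -0.04072; check Q = 3.1100e-04
Then remove 0.006412 M of J.
Step 2:
                   C          J
  init       0.08639    0.02354
  Δ        -0.002057   0.006172
  eq         0.08433    0.02971
  solve Keq expr → x = 0.002057; check Q = 3.1100e-04
Then remove 0.03086 M of C.
Step 3:
                   C          J
  init       0.05347    0.02971
  Δ         0.001326  -0.003977
  eq         0.05479    0.02573
  solve Keq expr → x = -0.001326; check Q = 3.1100e-04

x = -0.001326 M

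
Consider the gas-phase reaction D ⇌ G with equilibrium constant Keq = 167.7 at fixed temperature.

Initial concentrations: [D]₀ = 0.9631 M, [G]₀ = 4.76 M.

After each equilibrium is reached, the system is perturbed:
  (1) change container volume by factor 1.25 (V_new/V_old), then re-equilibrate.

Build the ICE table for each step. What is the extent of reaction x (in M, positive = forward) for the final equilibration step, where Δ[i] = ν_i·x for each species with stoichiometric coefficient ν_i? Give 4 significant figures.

x = 0 M

Q₀ = 4.942 vs Keq = 167.7 ⇒ Q<K, forward
Step 1:
                    D           G
  I            0.9631        4.76
  C           -0.9292      0.9292
  E           0.03392       5.689
  solve Keq expr → x = 0.9292; check Q = 167.7
Then change container volume by factor 1.25 (V_new/V_old).
Step 2:
                    D           G
  I           0.02714       4.551
  C                 0           0
  E           0.02714       4.551
  solve Keq expr → x = 0; check Q = 167.7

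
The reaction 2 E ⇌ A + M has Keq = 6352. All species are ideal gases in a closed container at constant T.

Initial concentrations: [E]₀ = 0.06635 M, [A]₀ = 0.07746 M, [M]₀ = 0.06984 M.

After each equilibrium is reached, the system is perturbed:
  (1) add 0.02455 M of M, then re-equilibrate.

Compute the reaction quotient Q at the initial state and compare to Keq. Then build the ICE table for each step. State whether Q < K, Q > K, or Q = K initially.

Q₀ = 1.229 vs Keq = 6352 ⇒ Q<K, forward
Step 1:
                    E           A           M
  I           0.06635     0.07746     0.06984
  C          -0.06502     0.03251     0.03251
  E          0.001331        0.11      0.1023
  solve Keq expr → x = 0.03251; check Q = 6352
Then add 0.02455 M of M.
Step 2:
                    E           A           M
  I          0.001331        0.11      0.1269
  C        1.5013e-04 -7.5065e-05 -7.5065e-05
  E          0.001481      0.1099      0.1268
  solve Keq expr → x = -7.5065e-05; check Q = 6352

Q₀ = 1.229; Q < K (proceeds forward)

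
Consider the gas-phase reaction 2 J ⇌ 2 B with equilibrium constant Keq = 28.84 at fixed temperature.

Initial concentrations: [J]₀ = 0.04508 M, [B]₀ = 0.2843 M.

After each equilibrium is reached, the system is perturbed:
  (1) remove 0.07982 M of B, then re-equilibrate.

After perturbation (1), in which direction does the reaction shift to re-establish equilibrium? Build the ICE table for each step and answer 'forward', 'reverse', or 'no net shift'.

Direction: forward

Q₀ = 39.77 vs Keq = 28.84 ⇒ Q>K, reverse
Step 1:
                   J          B
  Initial    0.04508     0.2843
  Change    0.006626  -0.006626
  Equil      0.05171     0.2777
  solve Keq expr → x = -0.003313; check Q = 28.84
Then remove 0.07982 M of B.
Step 2:
                   J          B
  Initial    0.05171     0.1979
  Change    -0.01253    0.01253
  Equil      0.03918     0.2104
  solve Keq expr → x = 0.006265; check Q = 28.84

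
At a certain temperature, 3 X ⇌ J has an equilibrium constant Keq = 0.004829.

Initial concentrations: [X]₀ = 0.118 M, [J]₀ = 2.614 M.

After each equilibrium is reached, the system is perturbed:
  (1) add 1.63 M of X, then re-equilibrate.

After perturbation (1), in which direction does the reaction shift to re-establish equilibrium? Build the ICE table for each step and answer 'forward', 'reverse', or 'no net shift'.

Direction: forward

Q₀ = 1591 vs Keq = 0.004829 ⇒ Q>K, reverse
Step 1:
                   X          J
  Initial      0.118      2.614
  Change       5.403     -1.801
  Equil        5.521     0.8129
  solve Keq expr → x = -1.801; check Q = 0.004829
Then add 1.63 M of X.
Step 2:
                   X          J
  Initial      7.151     0.8129
  Change      -0.975      0.325
  Equil        6.176      1.138
  solve Keq expr → x = 0.325; check Q = 0.004829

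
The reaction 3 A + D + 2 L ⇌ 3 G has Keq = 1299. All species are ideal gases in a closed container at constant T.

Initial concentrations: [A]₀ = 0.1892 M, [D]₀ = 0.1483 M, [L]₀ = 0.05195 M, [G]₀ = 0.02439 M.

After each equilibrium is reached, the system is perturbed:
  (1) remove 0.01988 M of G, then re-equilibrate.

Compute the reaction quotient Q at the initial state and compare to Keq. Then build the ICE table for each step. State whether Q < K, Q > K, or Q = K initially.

Q₀ = 5.353; Q < K (proceeds forward)

Q₀ = 5.353 vs Keq = 1299 ⇒ Q<K, forward
Step 1:
                   A          D          L          G
  init        0.1892     0.1483    0.05195    0.02439
  Δ          -0.0427   -0.01423   -0.02847     0.0427
  eq          0.1465     0.1341    0.02348    0.06709
  solve Keq expr → x = 0.01423; check Q = 1299
Then remove 0.01988 M of G.
Step 2:
                   A          D          L          G
  init        0.1465     0.1341    0.02348    0.04721
  Δ        -0.007213  -0.002404  -0.004808   0.007213
  eq          0.1393     0.1317    0.01868    0.05442
  solve Keq expr → x = 0.002404; check Q = 1299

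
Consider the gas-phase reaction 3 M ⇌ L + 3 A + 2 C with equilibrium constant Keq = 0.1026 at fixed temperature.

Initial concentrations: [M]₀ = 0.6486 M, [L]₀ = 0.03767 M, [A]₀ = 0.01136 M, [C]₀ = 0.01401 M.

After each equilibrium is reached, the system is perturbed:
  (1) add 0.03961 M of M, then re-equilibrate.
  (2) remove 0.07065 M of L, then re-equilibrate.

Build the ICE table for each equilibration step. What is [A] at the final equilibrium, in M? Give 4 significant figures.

[A]_eq = 0.469 M

Q₀ = 3.9726e-11 vs Keq = 0.1026 ⇒ Q<K, forward
Step 1:
                   M          L          A          C
  I           0.6486    0.03767    0.01136    0.01401
  C          -0.4198     0.1399     0.4198     0.2799
  E           0.2288     0.1776     0.4311     0.2939
  solve Keq expr → x = 0.1399; check Q = 0.1026
Then add 0.03961 M of M.
Step 2:
                   M          L          A          C
  I           0.2684     0.1776     0.4311     0.2939
  C          -0.0194   0.006466     0.0194    0.01293
  E            0.249     0.1841     0.4505     0.3068
  solve Keq expr → x = 0.006466; check Q = 0.1026
Then remove 0.07065 M of L.
Step 3:
                   M          L          A          C
  I            0.249     0.1134     0.4505     0.3068
  C         -0.01851   0.006169    0.01851    0.01234
  E           0.2305     0.1196      0.469     0.3191
  solve Keq expr → x = 0.006169; check Q = 0.1026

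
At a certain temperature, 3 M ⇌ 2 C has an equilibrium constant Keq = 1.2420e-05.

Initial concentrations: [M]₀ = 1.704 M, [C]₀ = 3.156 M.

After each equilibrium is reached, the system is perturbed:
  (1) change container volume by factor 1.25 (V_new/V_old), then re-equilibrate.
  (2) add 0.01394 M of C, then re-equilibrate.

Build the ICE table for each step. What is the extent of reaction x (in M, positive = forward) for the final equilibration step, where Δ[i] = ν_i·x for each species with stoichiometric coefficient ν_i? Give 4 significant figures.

Q₀ = 2.013 vs Keq = 1.2420e-05 ⇒ Q>K, reverse
Step 1:
                   M          C
  I            1.704      3.156
  C            4.649       -3.1
  E            6.353    0.05644
  solve Keq expr → x = -1.55; check Q = 1.2420e-05
Then change container volume by factor 1.25 (V_new/V_old).
Step 2:
                   M          C
  I            5.083    0.04515
  C         0.007024  -0.004683
  E             5.09    0.04047
  solve Keq expr → x = -0.002341; check Q = 1.2420e-05
Then add 0.01394 M of C.
Step 3:
                   M          C
  I             5.09    0.05441
  C          0.02054   -0.01369
  E             5.11    0.04071
  solve Keq expr → x = -0.006847; check Q = 1.2420e-05

x = -0.006847 M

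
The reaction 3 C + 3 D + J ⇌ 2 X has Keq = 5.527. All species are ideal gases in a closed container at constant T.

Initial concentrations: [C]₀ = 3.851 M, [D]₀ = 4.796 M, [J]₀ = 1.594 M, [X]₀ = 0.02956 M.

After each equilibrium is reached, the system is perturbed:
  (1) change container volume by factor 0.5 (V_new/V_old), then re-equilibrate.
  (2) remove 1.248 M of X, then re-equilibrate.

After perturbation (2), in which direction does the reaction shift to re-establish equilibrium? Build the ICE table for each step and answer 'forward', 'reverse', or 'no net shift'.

Direction: forward

Q₀ = 8.7009e-08 vs Keq = 5.527 ⇒ Q<K, forward
Step 1:
                  C         D         J         X
  Initial     3.851     4.796     1.594   0.02956
  Change     -3.152    -3.152    -1.051     2.102
  Equil      0.6985     1.644    0.5432     2.131
  solve Keq expr → x = 1.051; check Q = 5.527
Then change container volume by factor 0.5 (V_new/V_old).
Step 2:
                  C         D         J         X
  Initial     1.397     3.287     1.086     4.262
  Change    -0.7339   -0.7339   -0.2446    0.4893
  Equil      0.6631     2.553    0.8417     4.752
  solve Keq expr → x = 0.2446; check Q = 5.527
Then remove 1.248 M of X.
Step 3:
                  C         D         J         X
  Initial    0.6631     2.553    0.8417     3.504
  Change   -0.08915  -0.08915  -0.02972   0.05944
  Equil       0.574     2.464     0.812     3.563
  solve Keq expr → x = 0.02972; check Q = 5.527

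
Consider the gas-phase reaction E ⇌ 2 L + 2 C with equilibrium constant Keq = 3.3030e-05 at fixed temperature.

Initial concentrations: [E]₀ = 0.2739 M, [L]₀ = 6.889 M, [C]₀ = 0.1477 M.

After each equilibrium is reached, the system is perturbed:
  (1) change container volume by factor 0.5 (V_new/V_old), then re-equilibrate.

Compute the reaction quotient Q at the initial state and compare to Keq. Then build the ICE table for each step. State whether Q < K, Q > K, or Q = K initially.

Q₀ = 3.78; Q > K (proceeds reverse)

Q₀ = 3.78 vs Keq = 3.3030e-05 ⇒ Q>K, reverse
Step 1:
                   E          L          C
  init        0.2739      6.889     0.1477
  Δ           0.0736    -0.1472    -0.1472
  eq          0.3475      6.742 5.0252e-04
  solve Keq expr → x = -0.0736; check Q = 3.3030e-05
Then change container volume by factor 0.5 (V_new/V_old).
Step 2:
                   E          L          C
  init         0.695      13.48   0.001005
  Δ       3.2480e-04 -6.4961e-04 -6.4961e-04
  eq          0.6953      13.48 3.5544e-04
  solve Keq expr → x = -3.2480e-04; check Q = 3.3030e-05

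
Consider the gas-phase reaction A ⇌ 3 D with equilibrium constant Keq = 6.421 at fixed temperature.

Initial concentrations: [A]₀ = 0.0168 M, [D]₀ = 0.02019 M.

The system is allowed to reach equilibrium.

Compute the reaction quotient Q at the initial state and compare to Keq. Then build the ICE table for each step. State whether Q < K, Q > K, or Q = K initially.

Q₀ = 4.8989e-04 vs Keq = 6.421 ⇒ Q<K, forward
Step 1:
                    A           D
  I            0.0168     0.02019
  C          -0.01675     0.05024
  E        5.4402e-05     0.07043
  solve Keq expr → x = 0.01675; check Q = 6.421

Q₀ = 4.8989e-04; Q < K (proceeds forward)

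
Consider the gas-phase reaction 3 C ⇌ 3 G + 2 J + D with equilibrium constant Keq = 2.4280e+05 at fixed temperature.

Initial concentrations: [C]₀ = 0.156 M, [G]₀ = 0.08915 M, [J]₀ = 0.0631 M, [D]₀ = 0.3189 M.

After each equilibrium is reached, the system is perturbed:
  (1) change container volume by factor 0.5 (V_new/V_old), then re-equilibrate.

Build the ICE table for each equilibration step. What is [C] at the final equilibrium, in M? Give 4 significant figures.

Q₀ = 2.3698e-04 vs Keq = 2.4280e+05 ⇒ Q<K, forward
Step 1:
                    C           G           J           D
  Initial       0.156     0.08915      0.0631      0.3189
  Change      -0.1551      0.1551      0.1034     0.05172
  Equil    8.5142e-04      0.2443      0.1665      0.3706
  solve Keq expr → x = 0.05172; check Q = 2.4280e+05
Then change container volume by factor 0.5 (V_new/V_old).
Step 2:
                    C           G           J           D
  Initial    0.001703      0.4886      0.3331      0.7412
  Change     0.001683   -0.001683   -0.001122 -5.6088e-04
  Equil      0.003385      0.4869      0.3319      0.7407
  solve Keq expr → x = -5.6088e-04; check Q = 2.4280e+05

[C]_eq = 0.003385 M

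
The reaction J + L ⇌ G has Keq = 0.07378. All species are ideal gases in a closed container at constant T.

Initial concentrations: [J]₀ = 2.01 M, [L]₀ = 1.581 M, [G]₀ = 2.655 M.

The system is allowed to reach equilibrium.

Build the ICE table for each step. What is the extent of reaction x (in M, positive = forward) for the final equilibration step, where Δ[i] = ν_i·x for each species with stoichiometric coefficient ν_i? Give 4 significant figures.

x = -1.737 M

Q₀ = 0.8355 vs Keq = 0.07378 ⇒ Q>K, reverse
Step 1:
                  J         L         G
  Initial      2.01     1.581     2.655
  Change      1.737     1.737    -1.737
  Equil       3.747     3.318    0.9175
  solve Keq expr → x = -1.737; check Q = 0.07378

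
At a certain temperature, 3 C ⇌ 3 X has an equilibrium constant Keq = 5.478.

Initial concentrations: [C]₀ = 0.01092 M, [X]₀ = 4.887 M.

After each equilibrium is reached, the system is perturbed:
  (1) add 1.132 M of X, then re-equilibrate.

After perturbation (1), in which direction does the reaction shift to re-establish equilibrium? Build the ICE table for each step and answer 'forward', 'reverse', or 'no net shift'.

Direction: reverse

Q₀ = 8.9631e+07 vs Keq = 5.478 ⇒ Q>K, reverse
Step 1:
                    C           X
  init        0.01092       4.887
  Δ             1.762      -1.762
  eq            1.773       3.125
  solve Keq expr → x = -0.5873; check Q = 5.478
Then add 1.132 M of X.
Step 2:
                    C           X
  init          1.773       4.257
  Δ            0.4097     -0.4097
  eq            2.183       3.847
  solve Keq expr → x = -0.1366; check Q = 5.478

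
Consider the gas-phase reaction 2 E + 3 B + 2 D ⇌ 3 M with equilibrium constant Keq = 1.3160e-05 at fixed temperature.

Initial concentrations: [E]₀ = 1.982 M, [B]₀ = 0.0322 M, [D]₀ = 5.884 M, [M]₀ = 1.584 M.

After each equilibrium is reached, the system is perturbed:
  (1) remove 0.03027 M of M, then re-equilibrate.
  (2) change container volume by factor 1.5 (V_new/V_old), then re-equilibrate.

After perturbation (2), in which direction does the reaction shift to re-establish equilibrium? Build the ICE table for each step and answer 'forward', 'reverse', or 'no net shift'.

Q₀ = 875.3 vs Keq = 1.3160e-05 ⇒ Q>K, reverse
Step 1:
                    E           B           D           M
  init          1.982      0.0322       5.884       1.584
  Δ            0.8985       1.348      0.8985      -1.348
  eq             2.88        1.38       6.782      0.2363
  solve Keq expr → x = -0.4492; check Q = 1.3160e-05
Then remove 0.03027 M of M.
Step 2:
                    E           B           D           M
  init           2.88        1.38       6.782       0.206
  Δ          -0.01651    -0.02477    -0.01651     0.02477
  eq            2.864       1.355       6.766      0.2308
  solve Keq expr → x = 0.008255; check Q = 1.3160e-05
Then change container volume by factor 1.5 (V_new/V_old).
Step 3:
                    E           B           D           M
  init          1.909      0.9034       4.511      0.1539
  Δ           0.03788     0.05683     0.03788    -0.05683
  eq            1.947      0.9602       4.549     0.09705
  solve Keq expr → x = -0.01894; check Q = 1.3160e-05

Direction: reverse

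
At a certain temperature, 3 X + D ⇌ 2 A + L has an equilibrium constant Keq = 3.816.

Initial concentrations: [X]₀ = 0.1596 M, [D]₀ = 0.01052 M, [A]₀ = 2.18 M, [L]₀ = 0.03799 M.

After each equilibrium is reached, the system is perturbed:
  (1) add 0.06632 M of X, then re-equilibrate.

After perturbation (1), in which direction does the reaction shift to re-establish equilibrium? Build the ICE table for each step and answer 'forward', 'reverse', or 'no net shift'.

Q₀ = 4222 vs Keq = 3.816 ⇒ Q>K, reverse
Step 1:
                   X          D          A          L
  Initial     0.1596    0.01052       2.18    0.03799
  Change      0.1115    0.03717   -0.07434   -0.03717
  Equil       0.2711    0.04769      2.106 8.1798e-04
  solve Keq expr → x = -0.03717; check Q = 3.816
Then add 0.06632 M of X.
Step 2:
                   X          D          A          L
  Initial     0.3374    0.04769      2.106 8.1798e-04
  Change   -0.002114 -7.0473e-04   0.001409 7.0473e-04
  Equil       0.3353    0.04699      2.107   0.001523
  solve Keq expr → x = 7.0473e-04; check Q = 3.816

Direction: forward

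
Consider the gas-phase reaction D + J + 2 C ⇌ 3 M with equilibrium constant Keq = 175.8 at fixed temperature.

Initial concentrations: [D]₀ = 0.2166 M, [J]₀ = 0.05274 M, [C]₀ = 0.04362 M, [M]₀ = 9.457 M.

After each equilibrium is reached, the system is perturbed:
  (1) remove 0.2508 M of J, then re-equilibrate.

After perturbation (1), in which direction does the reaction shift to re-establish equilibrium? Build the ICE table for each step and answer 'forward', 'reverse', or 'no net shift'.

Direction: reverse

Q₀ = 3.8913e+07 vs Keq = 175.8 ⇒ Q>K, reverse
Step 1:
                   D          J          C          M
  Initial     0.2166    0.05274    0.04362      9.457
  Change      0.7733     0.7733      1.547      -2.32
  Equil       0.9899     0.8261       1.59      7.137
  solve Keq expr → x = -0.7733; check Q = 175.8
Then remove 0.2508 M of J.
Step 2:
                   D          J          C          M
  Initial     0.9899     0.5753       1.59      7.137
  Change     0.05703    0.05703     0.1141    -0.1711
  Equil        1.047     0.6323      1.704      6.966
  solve Keq expr → x = -0.05703; check Q = 175.8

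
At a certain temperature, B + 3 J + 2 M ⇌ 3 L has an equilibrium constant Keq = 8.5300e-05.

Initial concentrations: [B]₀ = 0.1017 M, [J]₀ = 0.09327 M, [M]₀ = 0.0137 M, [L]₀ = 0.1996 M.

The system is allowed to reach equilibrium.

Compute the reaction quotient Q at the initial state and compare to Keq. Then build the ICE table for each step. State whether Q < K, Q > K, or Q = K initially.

Q₀ = 5.1344e+05 vs Keq = 8.5300e-05 ⇒ Q>K, reverse
Step 1:
                   B          J          M          L
  init        0.1017    0.09327     0.0137     0.1996
  Δ          0.06588     0.1976     0.1318    -0.1976
  eq          0.1676     0.2909     0.1455   0.001953
  solve Keq expr → x = -0.06588; check Q = 8.5300e-05

Q₀ = 5.1344e+05; Q > K (proceeds reverse)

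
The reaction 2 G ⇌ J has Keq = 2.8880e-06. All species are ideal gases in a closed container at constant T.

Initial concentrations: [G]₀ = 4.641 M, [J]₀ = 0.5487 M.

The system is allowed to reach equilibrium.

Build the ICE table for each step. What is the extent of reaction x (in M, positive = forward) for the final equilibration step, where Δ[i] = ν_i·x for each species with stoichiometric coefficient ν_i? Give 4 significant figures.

x = -0.5486 M

Q₀ = 0.02547 vs Keq = 2.8880e-06 ⇒ Q>K, reverse
Step 1:
                    G           J
  init          4.641      0.5487
  Δ             1.097     -0.5486
  eq            5.738  9.5093e-05
  solve Keq expr → x = -0.5486; check Q = 2.8880e-06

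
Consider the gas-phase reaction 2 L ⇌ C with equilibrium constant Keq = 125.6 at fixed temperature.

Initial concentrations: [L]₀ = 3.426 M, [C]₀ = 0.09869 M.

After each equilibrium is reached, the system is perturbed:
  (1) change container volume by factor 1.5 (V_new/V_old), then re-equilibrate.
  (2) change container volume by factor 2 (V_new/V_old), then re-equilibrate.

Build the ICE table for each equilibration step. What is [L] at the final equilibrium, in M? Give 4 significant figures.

Q₀ = 0.008408 vs Keq = 125.6 ⇒ Q<K, forward
Step 1:
                    L           C
  I             3.426     0.09869
  C            -3.308       1.654
  E            0.1181       1.753
  solve Keq expr → x = 1.654; check Q = 125.6
Then change container volume by factor 1.5 (V_new/V_old).
Step 2:
                    L           C
  I           0.07875       1.168
  C           0.01734    -0.00867
  E           0.09609        1.16
  solve Keq expr → x = -0.00867; check Q = 125.6
Then change container volume by factor 2 (V_new/V_old).
Step 3:
                    L           C
  I           0.04805      0.5799
  C           0.01933   -0.009666
  E           0.06738      0.5702
  solve Keq expr → x = -0.009666; check Q = 125.6

[L]_eq = 0.06738 M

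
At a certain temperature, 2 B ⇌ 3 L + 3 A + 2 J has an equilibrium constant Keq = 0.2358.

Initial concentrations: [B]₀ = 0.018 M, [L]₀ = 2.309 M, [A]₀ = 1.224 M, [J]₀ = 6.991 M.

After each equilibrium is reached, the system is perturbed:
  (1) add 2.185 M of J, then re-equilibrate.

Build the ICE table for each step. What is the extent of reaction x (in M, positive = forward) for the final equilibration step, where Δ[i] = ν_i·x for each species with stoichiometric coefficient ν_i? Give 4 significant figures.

x = -0.006509 M

Q₀ = 3.4053e+06 vs Keq = 0.2358 ⇒ Q>K, reverse
Step 1:
                   B          L          A          J
  Initial      0.018      2.309      1.224      6.991
  Change      0.7331       -1.1       -1.1    -0.7331
  Equil       0.7511      1.209     0.1243      6.258
  solve Keq expr → x = -0.3666; check Q = 0.2358
Then add 2.185 M of J.
Step 2:
                   B          L          A          J
  Initial     0.7511      1.209     0.1243      8.443
  Change     0.01302   -0.01953   -0.01953   -0.01302
  Equil       0.7641       1.19     0.1048       8.43
  solve Keq expr → x = -0.006509; check Q = 0.2358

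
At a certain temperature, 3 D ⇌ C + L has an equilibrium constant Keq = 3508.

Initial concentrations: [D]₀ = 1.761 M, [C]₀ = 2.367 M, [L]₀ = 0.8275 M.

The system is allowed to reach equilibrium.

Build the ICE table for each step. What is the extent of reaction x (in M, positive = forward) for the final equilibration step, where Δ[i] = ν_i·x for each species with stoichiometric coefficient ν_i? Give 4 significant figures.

x = 0.5521 M

Q₀ = 0.3587 vs Keq = 3508 ⇒ Q<K, forward
Step 1:
                  D         C         L
  init        1.761     2.367    0.8275
  Δ          -1.656    0.5521    0.5521
  eq         0.1047     2.919      1.38
  solve Keq expr → x = 0.5521; check Q = 3508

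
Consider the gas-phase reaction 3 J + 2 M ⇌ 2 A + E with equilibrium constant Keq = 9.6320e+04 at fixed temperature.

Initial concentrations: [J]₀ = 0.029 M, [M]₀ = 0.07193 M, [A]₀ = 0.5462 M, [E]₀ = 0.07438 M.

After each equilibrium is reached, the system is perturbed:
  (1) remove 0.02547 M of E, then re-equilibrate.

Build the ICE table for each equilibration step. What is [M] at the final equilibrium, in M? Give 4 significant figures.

Q₀ = 1.7585e+05 vs Keq = 9.6320e+04 ⇒ Q>K, reverse
Step 1:
                  J         M         A         E
  I           0.029   0.07193    0.5462   0.07438
  C        0.004993  0.003329 -0.003329 -0.001664
  E         0.03399   0.07526    0.5429   0.07272
  solve Keq expr → x = -0.001664; check Q = 9.6320e+04
Then remove 0.02547 M of E.
Step 2:
                  J         M         A         E
  I         0.03399   0.07526    0.5429   0.04725
  C       -0.003573 -0.002382  0.002382  0.001191
  E         0.03042   0.07288    0.5453   0.04844
  solve Keq expr → x = 0.001191; check Q = 9.6320e+04

[M]_eq = 0.07288 M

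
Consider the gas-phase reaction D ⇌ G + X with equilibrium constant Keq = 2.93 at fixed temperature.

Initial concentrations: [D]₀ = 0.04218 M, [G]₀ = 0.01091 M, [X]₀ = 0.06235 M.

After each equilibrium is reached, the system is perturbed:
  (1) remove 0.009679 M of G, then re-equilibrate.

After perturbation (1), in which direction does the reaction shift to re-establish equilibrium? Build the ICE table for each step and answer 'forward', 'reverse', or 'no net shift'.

Direction: forward

Q₀ = 0.01613 vs Keq = 2.93 ⇒ Q<K, forward
Step 1:
                   D          G          X
  I          0.04218    0.01091    0.06235
  C         -0.04038    0.04038    0.04038
  E         0.001798    0.05129     0.1027
  solve Keq expr → x = 0.04038; check Q = 2.93
Then remove 0.009679 M of G.
Step 2:
                   D          G          X
  I         0.001798    0.04161     0.1027
  C       -3.2340e-04 3.2340e-04 3.2340e-04
  E         0.001475    0.04194     0.1031
  solve Keq expr → x = 3.2340e-04; check Q = 2.93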